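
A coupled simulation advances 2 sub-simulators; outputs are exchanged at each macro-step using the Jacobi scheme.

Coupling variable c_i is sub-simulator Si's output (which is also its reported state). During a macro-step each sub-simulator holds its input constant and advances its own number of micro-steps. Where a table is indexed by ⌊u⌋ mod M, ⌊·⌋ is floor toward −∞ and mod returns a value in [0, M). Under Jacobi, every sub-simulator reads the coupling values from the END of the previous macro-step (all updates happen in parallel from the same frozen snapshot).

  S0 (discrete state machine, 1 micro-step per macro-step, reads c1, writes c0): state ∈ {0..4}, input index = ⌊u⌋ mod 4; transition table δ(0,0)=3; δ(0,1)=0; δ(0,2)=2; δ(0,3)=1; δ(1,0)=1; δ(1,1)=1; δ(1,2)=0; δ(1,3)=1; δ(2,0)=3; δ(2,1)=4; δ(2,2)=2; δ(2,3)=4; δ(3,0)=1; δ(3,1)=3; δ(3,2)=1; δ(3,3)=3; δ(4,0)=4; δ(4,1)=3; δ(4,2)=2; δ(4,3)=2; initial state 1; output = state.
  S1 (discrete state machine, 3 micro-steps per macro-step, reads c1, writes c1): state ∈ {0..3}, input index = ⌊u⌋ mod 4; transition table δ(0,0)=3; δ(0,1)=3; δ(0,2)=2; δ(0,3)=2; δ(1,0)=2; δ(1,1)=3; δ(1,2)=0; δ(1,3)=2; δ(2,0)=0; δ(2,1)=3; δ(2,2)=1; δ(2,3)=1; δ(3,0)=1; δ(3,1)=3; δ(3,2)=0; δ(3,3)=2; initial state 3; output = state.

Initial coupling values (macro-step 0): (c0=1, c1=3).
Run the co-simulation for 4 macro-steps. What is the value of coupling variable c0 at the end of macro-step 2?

macro 1: S0 reads c1=3 → after 1×micro: 1; S1 reads c1=3 → after 3×micro: 2 ⇒ (c0=1, c1=2)
macro 2: S0 reads c1=2 → after 1×micro: 0; S1 reads c1=2 → after 3×micro: 2 ⇒ (c0=0, c1=2)
macro 3: S0 reads c1=2 → after 1×micro: 2; S1 reads c1=2 → after 3×micro: 2 ⇒ (c0=2, c1=2)
macro 4: S0 reads c1=2 → after 1×micro: 2; S1 reads c1=2 → after 3×micro: 2 ⇒ (c0=2, c1=2)

c0 at macro-step 2 = 0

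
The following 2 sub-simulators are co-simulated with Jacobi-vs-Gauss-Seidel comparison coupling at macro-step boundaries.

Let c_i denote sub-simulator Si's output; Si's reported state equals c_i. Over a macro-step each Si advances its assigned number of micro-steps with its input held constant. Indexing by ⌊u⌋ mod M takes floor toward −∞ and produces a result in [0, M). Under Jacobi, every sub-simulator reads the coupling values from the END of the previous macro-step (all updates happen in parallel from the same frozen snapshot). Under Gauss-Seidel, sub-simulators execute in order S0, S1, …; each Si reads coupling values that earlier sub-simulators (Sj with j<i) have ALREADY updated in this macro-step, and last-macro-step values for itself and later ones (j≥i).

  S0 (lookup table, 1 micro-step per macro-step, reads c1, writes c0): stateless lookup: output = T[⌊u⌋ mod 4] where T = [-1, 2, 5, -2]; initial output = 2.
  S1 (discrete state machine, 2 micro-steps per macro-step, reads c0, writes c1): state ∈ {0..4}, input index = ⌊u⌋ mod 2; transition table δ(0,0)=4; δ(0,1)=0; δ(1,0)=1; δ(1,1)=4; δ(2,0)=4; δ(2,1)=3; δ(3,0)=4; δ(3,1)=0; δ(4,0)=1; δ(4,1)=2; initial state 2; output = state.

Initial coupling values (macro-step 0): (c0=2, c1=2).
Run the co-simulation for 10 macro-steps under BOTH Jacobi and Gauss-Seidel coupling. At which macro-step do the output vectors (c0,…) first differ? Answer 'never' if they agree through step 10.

[Jacobi] macro 1: S0 reads c1=2 → after 1×micro: 5; S1 reads c0=2 → after 2×micro: 1 ⇒ (c0=5, c1=1)
[Jacobi] macro 2: S0 reads c1=1 → after 1×micro: 2; S1 reads c0=5 → after 2×micro: 2 ⇒ (c0=2, c1=2)
[Jacobi] macro 3: S0 reads c1=2 → after 1×micro: 5; S1 reads c0=2 → after 2×micro: 1 ⇒ (c0=5, c1=1)
[Jacobi] macro 4: S0 reads c1=1 → after 1×micro: 2; S1 reads c0=5 → after 2×micro: 2 ⇒ (c0=2, c1=2)
[Jacobi] macro 5: S0 reads c1=2 → after 1×micro: 5; S1 reads c0=2 → after 2×micro: 1 ⇒ (c0=5, c1=1)
[Jacobi] macro 6: S0 reads c1=1 → after 1×micro: 2; S1 reads c0=5 → after 2×micro: 2 ⇒ (c0=2, c1=2)
[Jacobi] macro 7: S0 reads c1=2 → after 1×micro: 5; S1 reads c0=2 → after 2×micro: 1 ⇒ (c0=5, c1=1)
[Jacobi] macro 8: S0 reads c1=1 → after 1×micro: 2; S1 reads c0=5 → after 2×micro: 2 ⇒ (c0=2, c1=2)
[Jacobi] macro 9: S0 reads c1=2 → after 1×micro: 5; S1 reads c0=2 → after 2×micro: 1 ⇒ (c0=5, c1=1)
[Jacobi] macro 10: S0 reads c1=1 → after 1×micro: 2; S1 reads c0=5 → after 2×micro: 2 ⇒ (c0=2, c1=2)
[Gauss-Seidel] macro 1: S0 reads c1=2 → after 1×micro: 5; S1 reads c0=5 → after 2×micro: 0 ⇒ (c0=5, c1=0)
[Gauss-Seidel] macro 2: S0 reads c1=0 → after 1×micro: -1; S1 reads c0=-1 → after 2×micro: 0 ⇒ (c0=-1, c1=0)
[Gauss-Seidel] macro 3: S0 reads c1=0 → after 1×micro: -1; S1 reads c0=-1 → after 2×micro: 0 ⇒ (c0=-1, c1=0)
[Gauss-Seidel] macro 4: S0 reads c1=0 → after 1×micro: -1; S1 reads c0=-1 → after 2×micro: 0 ⇒ (c0=-1, c1=0)
[Gauss-Seidel] macro 5: S0 reads c1=0 → after 1×micro: -1; S1 reads c0=-1 → after 2×micro: 0 ⇒ (c0=-1, c1=0)
[Gauss-Seidel] macro 6: S0 reads c1=0 → after 1×micro: -1; S1 reads c0=-1 → after 2×micro: 0 ⇒ (c0=-1, c1=0)
[Gauss-Seidel] macro 7: S0 reads c1=0 → after 1×micro: -1; S1 reads c0=-1 → after 2×micro: 0 ⇒ (c0=-1, c1=0)
[Gauss-Seidel] macro 8: S0 reads c1=0 → after 1×micro: -1; S1 reads c0=-1 → after 2×micro: 0 ⇒ (c0=-1, c1=0)
[Gauss-Seidel] macro 9: S0 reads c1=0 → after 1×micro: -1; S1 reads c0=-1 → after 2×micro: 0 ⇒ (c0=-1, c1=0)
[Gauss-Seidel] macro 10: S0 reads c1=0 → after 1×micro: -1; S1 reads c0=-1 → after 2×micro: 0 ⇒ (c0=-1, c1=0)

first divergence at macro-step: 1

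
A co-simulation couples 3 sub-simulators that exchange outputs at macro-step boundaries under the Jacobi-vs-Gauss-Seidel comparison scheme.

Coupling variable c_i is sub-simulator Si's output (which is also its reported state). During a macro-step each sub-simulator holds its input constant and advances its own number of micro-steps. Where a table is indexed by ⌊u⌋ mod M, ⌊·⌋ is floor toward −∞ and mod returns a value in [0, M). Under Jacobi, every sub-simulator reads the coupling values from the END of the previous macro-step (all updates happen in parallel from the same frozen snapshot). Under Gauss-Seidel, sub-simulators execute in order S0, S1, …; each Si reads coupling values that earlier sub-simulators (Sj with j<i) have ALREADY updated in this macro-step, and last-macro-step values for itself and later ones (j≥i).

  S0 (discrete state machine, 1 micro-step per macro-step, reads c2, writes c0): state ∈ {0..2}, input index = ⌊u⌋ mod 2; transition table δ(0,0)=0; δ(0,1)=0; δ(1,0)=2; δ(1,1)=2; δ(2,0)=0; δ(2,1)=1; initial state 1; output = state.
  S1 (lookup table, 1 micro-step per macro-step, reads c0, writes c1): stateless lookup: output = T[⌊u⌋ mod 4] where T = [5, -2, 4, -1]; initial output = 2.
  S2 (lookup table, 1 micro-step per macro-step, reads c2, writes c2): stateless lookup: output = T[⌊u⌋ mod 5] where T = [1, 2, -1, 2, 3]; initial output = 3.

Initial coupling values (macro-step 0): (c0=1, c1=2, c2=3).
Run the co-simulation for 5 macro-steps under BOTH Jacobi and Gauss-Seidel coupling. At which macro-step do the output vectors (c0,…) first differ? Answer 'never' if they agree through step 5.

[Jacobi] macro 1: S0 reads c2=3 → after 1×micro: 2; S1 reads c0=1 → after 1×micro: -2; S2 reads c2=3 → after 1×micro: 2 ⇒ (c0=2, c1=-2, c2=2)
[Jacobi] macro 2: S0 reads c2=2 → after 1×micro: 0; S1 reads c0=2 → after 1×micro: 4; S2 reads c2=2 → after 1×micro: -1 ⇒ (c0=0, c1=4, c2=-1)
[Jacobi] macro 3: S0 reads c2=-1 → after 1×micro: 0; S1 reads c0=0 → after 1×micro: 5; S2 reads c2=-1 → after 1×micro: 3 ⇒ (c0=0, c1=5, c2=3)
[Jacobi] macro 4: S0 reads c2=3 → after 1×micro: 0; S1 reads c0=0 → after 1×micro: 5; S2 reads c2=3 → after 1×micro: 2 ⇒ (c0=0, c1=5, c2=2)
[Jacobi] macro 5: S0 reads c2=2 → after 1×micro: 0; S1 reads c0=0 → after 1×micro: 5; S2 reads c2=2 → after 1×micro: -1 ⇒ (c0=0, c1=5, c2=-1)
[Gauss-Seidel] macro 1: S0 reads c2=3 → after 1×micro: 2; S1 reads c0=2 → after 1×micro: 4; S2 reads c2=3 → after 1×micro: 2 ⇒ (c0=2, c1=4, c2=2)
[Gauss-Seidel] macro 2: S0 reads c2=2 → after 1×micro: 0; S1 reads c0=0 → after 1×micro: 5; S2 reads c2=2 → after 1×micro: -1 ⇒ (c0=0, c1=5, c2=-1)
[Gauss-Seidel] macro 3: S0 reads c2=-1 → after 1×micro: 0; S1 reads c0=0 → after 1×micro: 5; S2 reads c2=-1 → after 1×micro: 3 ⇒ (c0=0, c1=5, c2=3)
[Gauss-Seidel] macro 4: S0 reads c2=3 → after 1×micro: 0; S1 reads c0=0 → after 1×micro: 5; S2 reads c2=3 → after 1×micro: 2 ⇒ (c0=0, c1=5, c2=2)
[Gauss-Seidel] macro 5: S0 reads c2=2 → after 1×micro: 0; S1 reads c0=0 → after 1×micro: 5; S2 reads c2=2 → after 1×micro: -1 ⇒ (c0=0, c1=5, c2=-1)

first divergence at macro-step: 1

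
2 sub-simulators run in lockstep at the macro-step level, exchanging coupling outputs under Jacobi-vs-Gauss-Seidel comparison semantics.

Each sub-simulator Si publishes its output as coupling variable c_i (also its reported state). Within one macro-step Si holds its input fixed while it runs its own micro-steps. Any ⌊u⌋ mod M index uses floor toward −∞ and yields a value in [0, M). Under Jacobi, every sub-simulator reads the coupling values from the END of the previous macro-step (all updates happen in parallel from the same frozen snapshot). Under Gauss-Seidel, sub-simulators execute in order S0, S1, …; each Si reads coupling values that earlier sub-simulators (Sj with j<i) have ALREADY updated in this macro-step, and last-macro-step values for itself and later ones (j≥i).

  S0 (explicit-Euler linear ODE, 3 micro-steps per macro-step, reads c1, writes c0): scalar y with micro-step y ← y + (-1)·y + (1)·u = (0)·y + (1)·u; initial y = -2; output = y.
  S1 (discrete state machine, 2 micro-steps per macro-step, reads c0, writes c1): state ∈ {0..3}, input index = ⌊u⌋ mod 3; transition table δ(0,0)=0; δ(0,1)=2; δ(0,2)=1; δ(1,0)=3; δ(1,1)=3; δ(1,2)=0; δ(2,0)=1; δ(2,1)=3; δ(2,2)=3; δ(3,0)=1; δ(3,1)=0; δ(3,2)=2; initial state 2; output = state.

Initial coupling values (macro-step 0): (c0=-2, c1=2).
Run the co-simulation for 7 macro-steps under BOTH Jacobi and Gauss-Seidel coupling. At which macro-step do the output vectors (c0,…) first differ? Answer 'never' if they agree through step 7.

[Jacobi] macro 1: S0 reads c1=2 → after 3×micro: 2; S1 reads c0=-2 → after 2×micro: 0 ⇒ (c0=2, c1=0)
[Jacobi] macro 2: S0 reads c1=0 → after 3×micro: 0; S1 reads c0=2 → after 2×micro: 0 ⇒ (c0=0, c1=0)
[Jacobi] macro 3: S0 reads c1=0 → after 3×micro: 0; S1 reads c0=0 → after 2×micro: 0 ⇒ (c0=0, c1=0)
[Jacobi] macro 4: S0 reads c1=0 → after 3×micro: 0; S1 reads c0=0 → after 2×micro: 0 ⇒ (c0=0, c1=0)
[Jacobi] macro 5: S0 reads c1=0 → after 3×micro: 0; S1 reads c0=0 → after 2×micro: 0 ⇒ (c0=0, c1=0)
[Jacobi] macro 6: S0 reads c1=0 → after 3×micro: 0; S1 reads c0=0 → after 2×micro: 0 ⇒ (c0=0, c1=0)
[Jacobi] macro 7: S0 reads c1=0 → after 3×micro: 0; S1 reads c0=0 → after 2×micro: 0 ⇒ (c0=0, c1=0)
[Gauss-Seidel] macro 1: S0 reads c1=2 → after 3×micro: 2; S1 reads c0=2 → after 2×micro: 2 ⇒ (c0=2, c1=2)
[Gauss-Seidel] macro 2: S0 reads c1=2 → after 3×micro: 2; S1 reads c0=2 → after 2×micro: 2 ⇒ (c0=2, c1=2)
[Gauss-Seidel] macro 3: S0 reads c1=2 → after 3×micro: 2; S1 reads c0=2 → after 2×micro: 2 ⇒ (c0=2, c1=2)
[Gauss-Seidel] macro 4: S0 reads c1=2 → after 3×micro: 2; S1 reads c0=2 → after 2×micro: 2 ⇒ (c0=2, c1=2)
[Gauss-Seidel] macro 5: S0 reads c1=2 → after 3×micro: 2; S1 reads c0=2 → after 2×micro: 2 ⇒ (c0=2, c1=2)
[Gauss-Seidel] macro 6: S0 reads c1=2 → after 3×micro: 2; S1 reads c0=2 → after 2×micro: 2 ⇒ (c0=2, c1=2)
[Gauss-Seidel] macro 7: S0 reads c1=2 → after 3×micro: 2; S1 reads c0=2 → after 2×micro: 2 ⇒ (c0=2, c1=2)

first divergence at macro-step: 1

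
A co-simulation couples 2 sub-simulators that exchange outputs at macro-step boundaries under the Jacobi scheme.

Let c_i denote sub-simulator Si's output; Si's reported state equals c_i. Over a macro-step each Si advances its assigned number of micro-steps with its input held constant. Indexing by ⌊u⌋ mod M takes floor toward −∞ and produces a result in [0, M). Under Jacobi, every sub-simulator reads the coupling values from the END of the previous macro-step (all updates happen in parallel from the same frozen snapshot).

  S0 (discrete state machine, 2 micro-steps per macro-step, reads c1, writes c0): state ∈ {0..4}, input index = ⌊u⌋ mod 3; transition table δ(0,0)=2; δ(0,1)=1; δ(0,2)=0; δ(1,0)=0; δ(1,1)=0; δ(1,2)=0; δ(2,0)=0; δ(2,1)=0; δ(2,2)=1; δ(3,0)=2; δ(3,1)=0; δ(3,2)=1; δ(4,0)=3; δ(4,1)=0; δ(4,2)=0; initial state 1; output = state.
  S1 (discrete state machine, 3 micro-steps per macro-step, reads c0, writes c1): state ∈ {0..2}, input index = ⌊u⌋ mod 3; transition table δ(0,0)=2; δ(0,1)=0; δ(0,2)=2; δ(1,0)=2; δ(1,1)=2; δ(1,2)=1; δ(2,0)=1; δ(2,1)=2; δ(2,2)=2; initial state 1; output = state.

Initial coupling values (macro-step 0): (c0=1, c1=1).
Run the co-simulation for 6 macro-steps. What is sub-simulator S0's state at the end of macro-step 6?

macro 1: S0 reads c1=1 → after 2×micro: 1; S1 reads c0=1 → after 3×micro: 2 ⇒ (c0=1, c1=2)
macro 2: S0 reads c1=2 → after 2×micro: 0; S1 reads c0=1 → after 3×micro: 2 ⇒ (c0=0, c1=2)
macro 3: S0 reads c1=2 → after 2×micro: 0; S1 reads c0=0 → after 3×micro: 1 ⇒ (c0=0, c1=1)
macro 4: S0 reads c1=1 → after 2×micro: 0; S1 reads c0=0 → after 3×micro: 2 ⇒ (c0=0, c1=2)
macro 5: S0 reads c1=2 → after 2×micro: 0; S1 reads c0=0 → after 3×micro: 1 ⇒ (c0=0, c1=1)
macro 6: S0 reads c1=1 → after 2×micro: 0; S1 reads c0=0 → after 3×micro: 2 ⇒ (c0=0, c1=2)

S0 state at macro-step 6 = 0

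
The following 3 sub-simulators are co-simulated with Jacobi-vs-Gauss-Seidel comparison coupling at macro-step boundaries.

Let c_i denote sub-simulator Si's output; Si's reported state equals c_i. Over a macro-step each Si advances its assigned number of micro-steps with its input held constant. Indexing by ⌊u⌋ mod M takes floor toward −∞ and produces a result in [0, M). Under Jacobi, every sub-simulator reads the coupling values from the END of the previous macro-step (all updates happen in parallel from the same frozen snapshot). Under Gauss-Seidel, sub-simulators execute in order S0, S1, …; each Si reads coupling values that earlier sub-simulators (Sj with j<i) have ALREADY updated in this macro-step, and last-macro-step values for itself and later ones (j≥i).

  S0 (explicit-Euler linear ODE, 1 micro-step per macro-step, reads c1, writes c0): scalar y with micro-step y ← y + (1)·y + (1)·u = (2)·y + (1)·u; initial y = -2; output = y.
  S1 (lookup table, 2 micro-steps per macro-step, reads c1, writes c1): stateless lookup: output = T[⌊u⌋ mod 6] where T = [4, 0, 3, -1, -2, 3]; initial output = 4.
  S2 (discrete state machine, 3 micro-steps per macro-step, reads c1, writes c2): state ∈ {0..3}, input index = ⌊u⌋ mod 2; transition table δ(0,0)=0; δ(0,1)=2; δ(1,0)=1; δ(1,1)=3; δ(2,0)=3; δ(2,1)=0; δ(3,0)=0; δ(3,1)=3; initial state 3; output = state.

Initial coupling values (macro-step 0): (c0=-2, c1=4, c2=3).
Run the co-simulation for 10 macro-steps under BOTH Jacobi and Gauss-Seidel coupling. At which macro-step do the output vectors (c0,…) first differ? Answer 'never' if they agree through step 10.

first divergence at macro-step: never

[Jacobi] macro 1: S0 reads c1=4 → after 1×micro: 0; S1 reads c1=4 → after 2×micro: -2; S2 reads c1=4 → after 3×micro: 0 ⇒ (c0=0, c1=-2, c2=0)
[Jacobi] macro 2: S0 reads c1=-2 → after 1×micro: -2; S1 reads c1=-2 → after 2×micro: -2; S2 reads c1=-2 → after 3×micro: 0 ⇒ (c0=-2, c1=-2, c2=0)
[Jacobi] macro 3: S0 reads c1=-2 → after 1×micro: -6; S1 reads c1=-2 → after 2×micro: -2; S2 reads c1=-2 → after 3×micro: 0 ⇒ (c0=-6, c1=-2, c2=0)
[Jacobi] macro 4: S0 reads c1=-2 → after 1×micro: -14; S1 reads c1=-2 → after 2×micro: -2; S2 reads c1=-2 → after 3×micro: 0 ⇒ (c0=-14, c1=-2, c2=0)
[Jacobi] macro 5: S0 reads c1=-2 → after 1×micro: -30; S1 reads c1=-2 → after 2×micro: -2; S2 reads c1=-2 → after 3×micro: 0 ⇒ (c0=-30, c1=-2, c2=0)
[Jacobi] macro 6: S0 reads c1=-2 → after 1×micro: -62; S1 reads c1=-2 → after 2×micro: -2; S2 reads c1=-2 → after 3×micro: 0 ⇒ (c0=-62, c1=-2, c2=0)
[Jacobi] macro 7: S0 reads c1=-2 → after 1×micro: -126; S1 reads c1=-2 → after 2×micro: -2; S2 reads c1=-2 → after 3×micro: 0 ⇒ (c0=-126, c1=-2, c2=0)
[Jacobi] macro 8: S0 reads c1=-2 → after 1×micro: -254; S1 reads c1=-2 → after 2×micro: -2; S2 reads c1=-2 → after 3×micro: 0 ⇒ (c0=-254, c1=-2, c2=0)
[Jacobi] macro 9: S0 reads c1=-2 → after 1×micro: -510; S1 reads c1=-2 → after 2×micro: -2; S2 reads c1=-2 → after 3×micro: 0 ⇒ (c0=-510, c1=-2, c2=0)
[Jacobi] macro 10: S0 reads c1=-2 → after 1×micro: -1022; S1 reads c1=-2 → after 2×micro: -2; S2 reads c1=-2 → after 3×micro: 0 ⇒ (c0=-1022, c1=-2, c2=0)
[Gauss-Seidel] macro 1: S0 reads c1=4 → after 1×micro: 0; S1 reads c1=4 → after 2×micro: -2; S2 reads c1=-2 → after 3×micro: 0 ⇒ (c0=0, c1=-2, c2=0)
[Gauss-Seidel] macro 2: S0 reads c1=-2 → after 1×micro: -2; S1 reads c1=-2 → after 2×micro: -2; S2 reads c1=-2 → after 3×micro: 0 ⇒ (c0=-2, c1=-2, c2=0)
[Gauss-Seidel] macro 3: S0 reads c1=-2 → after 1×micro: -6; S1 reads c1=-2 → after 2×micro: -2; S2 reads c1=-2 → after 3×micro: 0 ⇒ (c0=-6, c1=-2, c2=0)
[Gauss-Seidel] macro 4: S0 reads c1=-2 → after 1×micro: -14; S1 reads c1=-2 → after 2×micro: -2; S2 reads c1=-2 → after 3×micro: 0 ⇒ (c0=-14, c1=-2, c2=0)
[Gauss-Seidel] macro 5: S0 reads c1=-2 → after 1×micro: -30; S1 reads c1=-2 → after 2×micro: -2; S2 reads c1=-2 → after 3×micro: 0 ⇒ (c0=-30, c1=-2, c2=0)
[Gauss-Seidel] macro 6: S0 reads c1=-2 → after 1×micro: -62; S1 reads c1=-2 → after 2×micro: -2; S2 reads c1=-2 → after 3×micro: 0 ⇒ (c0=-62, c1=-2, c2=0)
[Gauss-Seidel] macro 7: S0 reads c1=-2 → after 1×micro: -126; S1 reads c1=-2 → after 2×micro: -2; S2 reads c1=-2 → after 3×micro: 0 ⇒ (c0=-126, c1=-2, c2=0)
[Gauss-Seidel] macro 8: S0 reads c1=-2 → after 1×micro: -254; S1 reads c1=-2 → after 2×micro: -2; S2 reads c1=-2 → after 3×micro: 0 ⇒ (c0=-254, c1=-2, c2=0)
[Gauss-Seidel] macro 9: S0 reads c1=-2 → after 1×micro: -510; S1 reads c1=-2 → after 2×micro: -2; S2 reads c1=-2 → after 3×micro: 0 ⇒ (c0=-510, c1=-2, c2=0)
[Gauss-Seidel] macro 10: S0 reads c1=-2 → after 1×micro: -1022; S1 reads c1=-2 → after 2×micro: -2; S2 reads c1=-2 → after 3×micro: 0 ⇒ (c0=-1022, c1=-2, c2=0)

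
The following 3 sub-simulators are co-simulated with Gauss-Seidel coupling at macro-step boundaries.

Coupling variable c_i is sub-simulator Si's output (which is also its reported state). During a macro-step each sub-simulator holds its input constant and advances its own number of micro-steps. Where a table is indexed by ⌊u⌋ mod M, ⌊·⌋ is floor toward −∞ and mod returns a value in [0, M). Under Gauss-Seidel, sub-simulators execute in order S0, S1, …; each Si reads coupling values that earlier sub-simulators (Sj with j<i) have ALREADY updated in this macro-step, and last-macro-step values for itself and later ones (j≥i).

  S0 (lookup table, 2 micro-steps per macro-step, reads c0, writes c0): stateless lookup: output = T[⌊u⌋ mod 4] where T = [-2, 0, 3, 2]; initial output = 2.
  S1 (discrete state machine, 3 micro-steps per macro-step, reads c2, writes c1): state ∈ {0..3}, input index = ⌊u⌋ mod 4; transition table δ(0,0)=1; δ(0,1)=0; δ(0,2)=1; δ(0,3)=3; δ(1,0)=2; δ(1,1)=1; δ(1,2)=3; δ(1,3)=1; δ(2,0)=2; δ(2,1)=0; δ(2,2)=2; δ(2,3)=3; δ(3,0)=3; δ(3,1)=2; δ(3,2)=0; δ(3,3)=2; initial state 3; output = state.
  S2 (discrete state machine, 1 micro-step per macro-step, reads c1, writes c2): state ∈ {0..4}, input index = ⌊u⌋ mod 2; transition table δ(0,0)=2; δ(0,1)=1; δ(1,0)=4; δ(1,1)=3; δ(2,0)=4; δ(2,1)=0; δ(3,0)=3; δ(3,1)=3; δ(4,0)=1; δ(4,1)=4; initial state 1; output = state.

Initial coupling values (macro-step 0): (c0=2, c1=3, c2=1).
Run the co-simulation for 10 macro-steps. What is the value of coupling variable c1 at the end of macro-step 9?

macro 1: S0 reads c0=2 → after 2×micro: 3; S1 reads c2=1 → after 3×micro: 0; S2 reads c1=0 → after 1×micro: 4 ⇒ (c0=3, c1=0, c2=4)
macro 2: S0 reads c0=3 → after 2×micro: 2; S1 reads c2=4 → after 3×micro: 2; S2 reads c1=2 → after 1×micro: 1 ⇒ (c0=2, c1=2, c2=1)
macro 3: S0 reads c0=2 → after 2×micro: 3; S1 reads c2=1 → after 3×micro: 0; S2 reads c1=0 → after 1×micro: 4 ⇒ (c0=3, c1=0, c2=4)
macro 4: S0 reads c0=3 → after 2×micro: 2; S1 reads c2=4 → after 3×micro: 2; S2 reads c1=2 → after 1×micro: 1 ⇒ (c0=2, c1=2, c2=1)
macro 5: S0 reads c0=2 → after 2×micro: 3; S1 reads c2=1 → after 3×micro: 0; S2 reads c1=0 → after 1×micro: 4 ⇒ (c0=3, c1=0, c2=4)
macro 6: S0 reads c0=3 → after 2×micro: 2; S1 reads c2=4 → after 3×micro: 2; S2 reads c1=2 → after 1×micro: 1 ⇒ (c0=2, c1=2, c2=1)
macro 7: S0 reads c0=2 → after 2×micro: 3; S1 reads c2=1 → after 3×micro: 0; S2 reads c1=0 → after 1×micro: 4 ⇒ (c0=3, c1=0, c2=4)
macro 8: S0 reads c0=3 → after 2×micro: 2; S1 reads c2=4 → after 3×micro: 2; S2 reads c1=2 → after 1×micro: 1 ⇒ (c0=2, c1=2, c2=1)
macro 9: S0 reads c0=2 → after 2×micro: 3; S1 reads c2=1 → after 3×micro: 0; S2 reads c1=0 → after 1×micro: 4 ⇒ (c0=3, c1=0, c2=4)
macro 10: S0 reads c0=3 → after 2×micro: 2; S1 reads c2=4 → after 3×micro: 2; S2 reads c1=2 → after 1×micro: 1 ⇒ (c0=2, c1=2, c2=1)

c1 at macro-step 9 = 0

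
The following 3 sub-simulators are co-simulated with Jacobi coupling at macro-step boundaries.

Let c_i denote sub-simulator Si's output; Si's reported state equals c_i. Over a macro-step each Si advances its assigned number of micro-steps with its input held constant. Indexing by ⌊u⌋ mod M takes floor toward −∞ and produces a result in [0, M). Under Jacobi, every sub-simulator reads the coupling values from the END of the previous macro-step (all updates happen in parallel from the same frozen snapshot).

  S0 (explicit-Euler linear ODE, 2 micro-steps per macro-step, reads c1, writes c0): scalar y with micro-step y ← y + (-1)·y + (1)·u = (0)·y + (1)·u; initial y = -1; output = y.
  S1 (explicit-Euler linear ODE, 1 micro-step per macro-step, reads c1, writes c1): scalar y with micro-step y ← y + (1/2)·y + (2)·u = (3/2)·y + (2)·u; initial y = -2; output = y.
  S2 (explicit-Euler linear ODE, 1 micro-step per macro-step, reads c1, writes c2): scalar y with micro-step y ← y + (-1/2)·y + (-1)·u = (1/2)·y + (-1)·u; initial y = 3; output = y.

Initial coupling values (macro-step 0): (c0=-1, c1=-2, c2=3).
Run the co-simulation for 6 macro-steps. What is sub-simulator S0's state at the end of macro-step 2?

macro 1: S0 reads c1=-2 → after 2×micro: -2; S1 reads c1=-2 → after 1×micro: -7; S2 reads c1=-2 → after 1×micro: 7/2 ⇒ (c0=-2, c1=-7, c2=7/2)
macro 2: S0 reads c1=-7 → after 2×micro: -7; S1 reads c1=-7 → after 1×micro: -49/2; S2 reads c1=-7 → after 1×micro: 35/4 ⇒ (c0=-7, c1=-49/2, c2=35/4)
macro 3: S0 reads c1=-49/2 → after 2×micro: -49/2; S1 reads c1=-49/2 → after 1×micro: -343/4; S2 reads c1=-49/2 → after 1×micro: 231/8 ⇒ (c0=-49/2, c1=-343/4, c2=231/8)
macro 4: S0 reads c1=-343/4 → after 2×micro: -343/4; S1 reads c1=-343/4 → after 1×micro: -2401/8; S2 reads c1=-343/4 → after 1×micro: 1603/16 ⇒ (c0=-343/4, c1=-2401/8, c2=1603/16)
macro 5: S0 reads c1=-2401/8 → after 2×micro: -2401/8; S1 reads c1=-2401/8 → after 1×micro: -16807/16; S2 reads c1=-2401/8 → after 1×micro: 11207/32 ⇒ (c0=-2401/8, c1=-16807/16, c2=11207/32)
macro 6: S0 reads c1=-16807/16 → after 2×micro: -16807/16; S1 reads c1=-16807/16 → after 1×micro: -117649/32; S2 reads c1=-16807/16 → after 1×micro: 78435/64 ⇒ (c0=-16807/16, c1=-117649/32, c2=78435/64)

S0 state at macro-step 2 = -7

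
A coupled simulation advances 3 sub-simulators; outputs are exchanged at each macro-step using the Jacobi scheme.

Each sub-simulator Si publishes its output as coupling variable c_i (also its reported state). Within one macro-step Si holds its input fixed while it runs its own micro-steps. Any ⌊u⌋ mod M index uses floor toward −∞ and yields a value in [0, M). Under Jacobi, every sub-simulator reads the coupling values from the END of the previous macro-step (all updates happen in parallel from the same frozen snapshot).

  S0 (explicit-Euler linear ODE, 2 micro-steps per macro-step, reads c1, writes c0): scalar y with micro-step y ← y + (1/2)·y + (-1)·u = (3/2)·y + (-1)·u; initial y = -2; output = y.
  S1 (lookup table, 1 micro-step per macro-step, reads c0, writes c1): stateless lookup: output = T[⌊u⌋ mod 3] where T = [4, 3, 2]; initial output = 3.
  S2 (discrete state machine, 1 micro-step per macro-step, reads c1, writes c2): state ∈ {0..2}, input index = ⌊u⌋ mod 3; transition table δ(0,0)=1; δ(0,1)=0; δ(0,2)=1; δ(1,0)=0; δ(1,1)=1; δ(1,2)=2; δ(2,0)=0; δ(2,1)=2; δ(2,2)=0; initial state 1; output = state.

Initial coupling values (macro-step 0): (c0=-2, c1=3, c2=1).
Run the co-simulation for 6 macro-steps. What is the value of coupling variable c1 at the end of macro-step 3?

c1 at macro-step 3 = 3

macro 1: S0 reads c1=3 → after 2×micro: -12; S1 reads c0=-2 → after 1×micro: 3; S2 reads c1=3 → after 1×micro: 0 ⇒ (c0=-12, c1=3, c2=0)
macro 2: S0 reads c1=3 → after 2×micro: -69/2; S1 reads c0=-12 → after 1×micro: 4; S2 reads c1=3 → after 1×micro: 1 ⇒ (c0=-69/2, c1=4, c2=1)
macro 3: S0 reads c1=4 → after 2×micro: -701/8; S1 reads c0=-69/2 → after 1×micro: 3; S2 reads c1=4 → after 1×micro: 1 ⇒ (c0=-701/8, c1=3, c2=1)
macro 4: S0 reads c1=3 → after 2×micro: -6549/32; S1 reads c0=-701/8 → after 1×micro: 2; S2 reads c1=3 → after 1×micro: 0 ⇒ (c0=-6549/32, c1=2, c2=0)
macro 5: S0 reads c1=2 → after 2×micro: -59581/128; S1 reads c0=-6549/32 → after 1×micro: 2; S2 reads c1=2 → after 1×micro: 1 ⇒ (c0=-59581/128, c1=2, c2=1)
macro 6: S0 reads c1=2 → after 2×micro: -538789/512; S1 reads c0=-59581/128 → after 1×micro: 2; S2 reads c1=2 → after 1×micro: 2 ⇒ (c0=-538789/512, c1=2, c2=2)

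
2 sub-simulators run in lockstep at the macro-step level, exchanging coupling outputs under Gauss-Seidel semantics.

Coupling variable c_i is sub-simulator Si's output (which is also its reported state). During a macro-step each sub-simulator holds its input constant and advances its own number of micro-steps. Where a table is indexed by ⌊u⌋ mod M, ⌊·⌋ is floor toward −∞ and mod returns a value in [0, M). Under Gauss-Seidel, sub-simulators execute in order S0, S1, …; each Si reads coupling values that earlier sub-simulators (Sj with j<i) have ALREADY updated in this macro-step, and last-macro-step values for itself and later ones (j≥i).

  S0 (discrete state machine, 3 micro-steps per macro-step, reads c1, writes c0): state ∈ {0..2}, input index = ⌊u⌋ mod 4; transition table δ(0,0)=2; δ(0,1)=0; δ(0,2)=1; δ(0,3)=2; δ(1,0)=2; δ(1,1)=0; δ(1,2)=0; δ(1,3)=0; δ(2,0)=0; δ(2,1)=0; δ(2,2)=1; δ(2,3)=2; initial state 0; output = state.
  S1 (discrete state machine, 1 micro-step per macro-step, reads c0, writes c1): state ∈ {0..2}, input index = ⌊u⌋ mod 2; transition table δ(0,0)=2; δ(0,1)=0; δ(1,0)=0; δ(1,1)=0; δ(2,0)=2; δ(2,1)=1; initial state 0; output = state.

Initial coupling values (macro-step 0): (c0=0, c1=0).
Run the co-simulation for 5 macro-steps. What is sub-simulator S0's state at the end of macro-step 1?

S0 state at macro-step 1 = 2

macro 1: S0 reads c1=0 → after 3×micro: 2; S1 reads c0=2 → after 1×micro: 2 ⇒ (c0=2, c1=2)
macro 2: S0 reads c1=2 → after 3×micro: 1; S1 reads c0=1 → after 1×micro: 1 ⇒ (c0=1, c1=1)
macro 3: S0 reads c1=1 → after 3×micro: 0; S1 reads c0=0 → after 1×micro: 0 ⇒ (c0=0, c1=0)
macro 4: S0 reads c1=0 → after 3×micro: 2; S1 reads c0=2 → after 1×micro: 2 ⇒ (c0=2, c1=2)
macro 5: S0 reads c1=2 → after 3×micro: 1; S1 reads c0=1 → after 1×micro: 1 ⇒ (c0=1, c1=1)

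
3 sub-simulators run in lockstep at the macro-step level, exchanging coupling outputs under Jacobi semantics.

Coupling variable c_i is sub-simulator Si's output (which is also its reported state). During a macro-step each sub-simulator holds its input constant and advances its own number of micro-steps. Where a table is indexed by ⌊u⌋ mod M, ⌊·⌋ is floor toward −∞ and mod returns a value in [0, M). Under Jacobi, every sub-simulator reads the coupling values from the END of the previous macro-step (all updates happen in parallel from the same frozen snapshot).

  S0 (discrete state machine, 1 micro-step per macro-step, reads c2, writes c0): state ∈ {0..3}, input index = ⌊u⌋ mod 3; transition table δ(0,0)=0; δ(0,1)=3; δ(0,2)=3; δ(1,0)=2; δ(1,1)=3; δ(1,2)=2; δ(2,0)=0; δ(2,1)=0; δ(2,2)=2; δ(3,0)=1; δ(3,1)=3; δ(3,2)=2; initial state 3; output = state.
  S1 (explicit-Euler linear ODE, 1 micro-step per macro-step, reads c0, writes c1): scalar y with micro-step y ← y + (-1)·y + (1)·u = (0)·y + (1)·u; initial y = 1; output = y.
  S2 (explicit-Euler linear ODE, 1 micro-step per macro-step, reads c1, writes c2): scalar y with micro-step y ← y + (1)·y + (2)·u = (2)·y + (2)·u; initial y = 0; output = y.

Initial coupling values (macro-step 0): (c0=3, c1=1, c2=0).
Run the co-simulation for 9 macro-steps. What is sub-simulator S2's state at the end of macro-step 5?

S2 state at macro-step 5 = 96

macro 1: S0 reads c2=0 → after 1×micro: 1; S1 reads c0=3 → after 1×micro: 3; S2 reads c1=1 → after 1×micro: 2 ⇒ (c0=1, c1=3, c2=2)
macro 2: S0 reads c2=2 → after 1×micro: 2; S1 reads c0=1 → after 1×micro: 1; S2 reads c1=3 → after 1×micro: 10 ⇒ (c0=2, c1=1, c2=10)
macro 3: S0 reads c2=10 → after 1×micro: 0; S1 reads c0=2 → after 1×micro: 2; S2 reads c1=1 → after 1×micro: 22 ⇒ (c0=0, c1=2, c2=22)
macro 4: S0 reads c2=22 → after 1×micro: 3; S1 reads c0=0 → after 1×micro: 0; S2 reads c1=2 → after 1×micro: 48 ⇒ (c0=3, c1=0, c2=48)
macro 5: S0 reads c2=48 → after 1×micro: 1; S1 reads c0=3 → after 1×micro: 3; S2 reads c1=0 → after 1×micro: 96 ⇒ (c0=1, c1=3, c2=96)
macro 6: S0 reads c2=96 → after 1×micro: 2; S1 reads c0=1 → after 1×micro: 1; S2 reads c1=3 → after 1×micro: 198 ⇒ (c0=2, c1=1, c2=198)
macro 7: S0 reads c2=198 → after 1×micro: 0; S1 reads c0=2 → after 1×micro: 2; S2 reads c1=1 → after 1×micro: 398 ⇒ (c0=0, c1=2, c2=398)
macro 8: S0 reads c2=398 → after 1×micro: 3; S1 reads c0=0 → after 1×micro: 0; S2 reads c1=2 → after 1×micro: 800 ⇒ (c0=3, c1=0, c2=800)
macro 9: S0 reads c2=800 → after 1×micro: 2; S1 reads c0=3 → after 1×micro: 3; S2 reads c1=0 → after 1×micro: 1600 ⇒ (c0=2, c1=3, c2=1600)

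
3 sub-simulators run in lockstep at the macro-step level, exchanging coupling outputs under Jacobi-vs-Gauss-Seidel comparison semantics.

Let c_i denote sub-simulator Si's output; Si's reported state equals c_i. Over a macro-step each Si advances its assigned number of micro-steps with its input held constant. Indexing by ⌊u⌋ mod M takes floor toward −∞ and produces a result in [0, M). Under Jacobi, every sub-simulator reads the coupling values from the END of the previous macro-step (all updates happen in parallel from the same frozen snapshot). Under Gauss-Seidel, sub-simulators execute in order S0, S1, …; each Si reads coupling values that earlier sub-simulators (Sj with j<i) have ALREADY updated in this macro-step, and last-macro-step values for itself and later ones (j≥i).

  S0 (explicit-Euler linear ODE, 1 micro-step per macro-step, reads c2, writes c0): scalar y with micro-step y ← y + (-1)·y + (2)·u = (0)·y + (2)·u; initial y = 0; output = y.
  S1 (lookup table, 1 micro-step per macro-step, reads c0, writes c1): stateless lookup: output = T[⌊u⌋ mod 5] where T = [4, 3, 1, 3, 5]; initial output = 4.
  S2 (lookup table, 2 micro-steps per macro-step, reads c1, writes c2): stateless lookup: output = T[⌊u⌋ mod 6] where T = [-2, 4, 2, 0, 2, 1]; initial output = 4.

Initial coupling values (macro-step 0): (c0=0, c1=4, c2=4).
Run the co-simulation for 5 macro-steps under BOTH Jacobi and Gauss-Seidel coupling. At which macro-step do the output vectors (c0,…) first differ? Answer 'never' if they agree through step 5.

first divergence at macro-step: 1

[Jacobi] macro 1: S0 reads c2=4 → after 1×micro: 8; S1 reads c0=0 → after 1×micro: 4; S2 reads c1=4 → after 2×micro: 2 ⇒ (c0=8, c1=4, c2=2)
[Jacobi] macro 2: S0 reads c2=2 → after 1×micro: 4; S1 reads c0=8 → after 1×micro: 3; S2 reads c1=4 → after 2×micro: 2 ⇒ (c0=4, c1=3, c2=2)
[Jacobi] macro 3: S0 reads c2=2 → after 1×micro: 4; S1 reads c0=4 → after 1×micro: 5; S2 reads c1=3 → after 2×micro: 0 ⇒ (c0=4, c1=5, c2=0)
[Jacobi] macro 4: S0 reads c2=0 → after 1×micro: 0; S1 reads c0=4 → after 1×micro: 5; S2 reads c1=5 → after 2×micro: 1 ⇒ (c0=0, c1=5, c2=1)
[Jacobi] macro 5: S0 reads c2=1 → after 1×micro: 2; S1 reads c0=0 → after 1×micro: 4; S2 reads c1=5 → after 2×micro: 1 ⇒ (c0=2, c1=4, c2=1)
[Gauss-Seidel] macro 1: S0 reads c2=4 → after 1×micro: 8; S1 reads c0=8 → after 1×micro: 3; S2 reads c1=3 → after 2×micro: 0 ⇒ (c0=8, c1=3, c2=0)
[Gauss-Seidel] macro 2: S0 reads c2=0 → after 1×micro: 0; S1 reads c0=0 → after 1×micro: 4; S2 reads c1=4 → after 2×micro: 2 ⇒ (c0=0, c1=4, c2=2)
[Gauss-Seidel] macro 3: S0 reads c2=2 → after 1×micro: 4; S1 reads c0=4 → after 1×micro: 5; S2 reads c1=5 → after 2×micro: 1 ⇒ (c0=4, c1=5, c2=1)
[Gauss-Seidel] macro 4: S0 reads c2=1 → after 1×micro: 2; S1 reads c0=2 → after 1×micro: 1; S2 reads c1=1 → after 2×micro: 4 ⇒ (c0=2, c1=1, c2=4)
[Gauss-Seidel] macro 5: S0 reads c2=4 → after 1×micro: 8; S1 reads c0=8 → after 1×micro: 3; S2 reads c1=3 → after 2×micro: 0 ⇒ (c0=8, c1=3, c2=0)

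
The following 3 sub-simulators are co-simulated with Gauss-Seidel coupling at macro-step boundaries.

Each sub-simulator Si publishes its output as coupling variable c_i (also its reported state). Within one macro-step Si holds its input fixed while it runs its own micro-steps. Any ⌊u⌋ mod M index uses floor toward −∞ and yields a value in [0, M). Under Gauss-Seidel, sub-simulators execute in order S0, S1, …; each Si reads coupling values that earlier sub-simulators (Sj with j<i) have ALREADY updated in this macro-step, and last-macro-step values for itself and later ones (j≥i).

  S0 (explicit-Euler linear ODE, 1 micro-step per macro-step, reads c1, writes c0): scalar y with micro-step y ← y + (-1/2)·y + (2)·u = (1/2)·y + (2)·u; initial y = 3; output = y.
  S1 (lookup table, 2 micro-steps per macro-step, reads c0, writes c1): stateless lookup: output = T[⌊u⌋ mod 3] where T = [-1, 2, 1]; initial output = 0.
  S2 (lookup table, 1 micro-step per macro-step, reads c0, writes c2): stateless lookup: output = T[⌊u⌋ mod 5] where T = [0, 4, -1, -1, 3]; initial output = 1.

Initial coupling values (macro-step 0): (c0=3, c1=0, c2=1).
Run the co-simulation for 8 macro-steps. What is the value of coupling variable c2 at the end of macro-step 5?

c2 at macro-step 5 = 3

macro 1: S0 reads c1=0 → after 1×micro: 3/2; S1 reads c0=3/2 → after 2×micro: 2; S2 reads c0=3/2 → after 1×micro: 4 ⇒ (c0=3/2, c1=2, c2=4)
macro 2: S0 reads c1=2 → after 1×micro: 19/4; S1 reads c0=19/4 → after 2×micro: 2; S2 reads c0=19/4 → after 1×micro: 3 ⇒ (c0=19/4, c1=2, c2=3)
macro 3: S0 reads c1=2 → after 1×micro: 51/8; S1 reads c0=51/8 → after 2×micro: -1; S2 reads c0=51/8 → after 1×micro: 4 ⇒ (c0=51/8, c1=-1, c2=4)
macro 4: S0 reads c1=-1 → after 1×micro: 19/16; S1 reads c0=19/16 → after 2×micro: 2; S2 reads c0=19/16 → after 1×micro: 4 ⇒ (c0=19/16, c1=2, c2=4)
macro 5: S0 reads c1=2 → after 1×micro: 147/32; S1 reads c0=147/32 → after 2×micro: 2; S2 reads c0=147/32 → after 1×micro: 3 ⇒ (c0=147/32, c1=2, c2=3)
macro 6: S0 reads c1=2 → after 1×micro: 403/64; S1 reads c0=403/64 → after 2×micro: -1; S2 reads c0=403/64 → after 1×micro: 4 ⇒ (c0=403/64, c1=-1, c2=4)
macro 7: S0 reads c1=-1 → after 1×micro: 147/128; S1 reads c0=147/128 → after 2×micro: 2; S2 reads c0=147/128 → after 1×micro: 4 ⇒ (c0=147/128, c1=2, c2=4)
macro 8: S0 reads c1=2 → after 1×micro: 1171/256; S1 reads c0=1171/256 → after 2×micro: 2; S2 reads c0=1171/256 → after 1×micro: 3 ⇒ (c0=1171/256, c1=2, c2=3)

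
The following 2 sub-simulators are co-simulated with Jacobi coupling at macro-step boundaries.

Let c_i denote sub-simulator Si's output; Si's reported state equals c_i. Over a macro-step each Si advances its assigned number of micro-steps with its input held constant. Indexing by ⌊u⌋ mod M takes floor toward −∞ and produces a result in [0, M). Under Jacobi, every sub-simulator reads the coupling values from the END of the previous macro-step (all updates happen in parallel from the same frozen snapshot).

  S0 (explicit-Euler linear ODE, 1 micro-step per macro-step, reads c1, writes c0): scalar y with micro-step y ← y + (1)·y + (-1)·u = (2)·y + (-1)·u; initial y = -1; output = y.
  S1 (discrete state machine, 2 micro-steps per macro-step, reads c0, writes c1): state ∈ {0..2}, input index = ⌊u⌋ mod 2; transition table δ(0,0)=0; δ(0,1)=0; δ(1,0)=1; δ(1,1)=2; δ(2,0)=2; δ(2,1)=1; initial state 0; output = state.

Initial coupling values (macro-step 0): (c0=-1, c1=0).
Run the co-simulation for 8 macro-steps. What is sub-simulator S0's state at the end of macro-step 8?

macro 1: S0 reads c1=0 → after 1×micro: -2; S1 reads c0=-1 → after 2×micro: 0 ⇒ (c0=-2, c1=0)
macro 2: S0 reads c1=0 → after 1×micro: -4; S1 reads c0=-2 → after 2×micro: 0 ⇒ (c0=-4, c1=0)
macro 3: S0 reads c1=0 → after 1×micro: -8; S1 reads c0=-4 → after 2×micro: 0 ⇒ (c0=-8, c1=0)
macro 4: S0 reads c1=0 → after 1×micro: -16; S1 reads c0=-8 → after 2×micro: 0 ⇒ (c0=-16, c1=0)
macro 5: S0 reads c1=0 → after 1×micro: -32; S1 reads c0=-16 → after 2×micro: 0 ⇒ (c0=-32, c1=0)
macro 6: S0 reads c1=0 → after 1×micro: -64; S1 reads c0=-32 → after 2×micro: 0 ⇒ (c0=-64, c1=0)
macro 7: S0 reads c1=0 → after 1×micro: -128; S1 reads c0=-64 → after 2×micro: 0 ⇒ (c0=-128, c1=0)
macro 8: S0 reads c1=0 → after 1×micro: -256; S1 reads c0=-128 → after 2×micro: 0 ⇒ (c0=-256, c1=0)

S0 state at macro-step 8 = -256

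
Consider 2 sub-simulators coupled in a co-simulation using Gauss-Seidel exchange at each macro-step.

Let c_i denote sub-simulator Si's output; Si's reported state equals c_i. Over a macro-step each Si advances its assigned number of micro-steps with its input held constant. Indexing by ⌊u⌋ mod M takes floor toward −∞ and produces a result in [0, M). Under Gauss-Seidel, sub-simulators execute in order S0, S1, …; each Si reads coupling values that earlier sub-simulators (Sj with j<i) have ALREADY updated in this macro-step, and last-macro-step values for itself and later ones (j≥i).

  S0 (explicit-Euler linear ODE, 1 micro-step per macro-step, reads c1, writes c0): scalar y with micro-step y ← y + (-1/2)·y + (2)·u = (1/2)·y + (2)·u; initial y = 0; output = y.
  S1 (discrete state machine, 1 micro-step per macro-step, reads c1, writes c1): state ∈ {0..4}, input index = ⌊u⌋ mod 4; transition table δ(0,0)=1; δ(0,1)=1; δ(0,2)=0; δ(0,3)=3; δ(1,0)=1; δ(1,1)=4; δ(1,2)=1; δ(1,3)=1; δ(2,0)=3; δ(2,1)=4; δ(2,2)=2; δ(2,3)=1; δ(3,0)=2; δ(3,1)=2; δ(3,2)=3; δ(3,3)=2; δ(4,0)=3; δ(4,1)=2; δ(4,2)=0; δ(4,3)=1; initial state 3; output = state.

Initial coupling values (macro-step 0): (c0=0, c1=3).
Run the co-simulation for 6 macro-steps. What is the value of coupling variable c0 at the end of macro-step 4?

c0 at macro-step 4 = 31/4

macro 1: S0 reads c1=3 → after 1×micro: 6; S1 reads c1=3 → after 1×micro: 2 ⇒ (c0=6, c1=2)
macro 2: S0 reads c1=2 → after 1×micro: 7; S1 reads c1=2 → after 1×micro: 2 ⇒ (c0=7, c1=2)
macro 3: S0 reads c1=2 → after 1×micro: 15/2; S1 reads c1=2 → after 1×micro: 2 ⇒ (c0=15/2, c1=2)
macro 4: S0 reads c1=2 → after 1×micro: 31/4; S1 reads c1=2 → after 1×micro: 2 ⇒ (c0=31/4, c1=2)
macro 5: S0 reads c1=2 → after 1×micro: 63/8; S1 reads c1=2 → after 1×micro: 2 ⇒ (c0=63/8, c1=2)
macro 6: S0 reads c1=2 → after 1×micro: 127/16; S1 reads c1=2 → after 1×micro: 2 ⇒ (c0=127/16, c1=2)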